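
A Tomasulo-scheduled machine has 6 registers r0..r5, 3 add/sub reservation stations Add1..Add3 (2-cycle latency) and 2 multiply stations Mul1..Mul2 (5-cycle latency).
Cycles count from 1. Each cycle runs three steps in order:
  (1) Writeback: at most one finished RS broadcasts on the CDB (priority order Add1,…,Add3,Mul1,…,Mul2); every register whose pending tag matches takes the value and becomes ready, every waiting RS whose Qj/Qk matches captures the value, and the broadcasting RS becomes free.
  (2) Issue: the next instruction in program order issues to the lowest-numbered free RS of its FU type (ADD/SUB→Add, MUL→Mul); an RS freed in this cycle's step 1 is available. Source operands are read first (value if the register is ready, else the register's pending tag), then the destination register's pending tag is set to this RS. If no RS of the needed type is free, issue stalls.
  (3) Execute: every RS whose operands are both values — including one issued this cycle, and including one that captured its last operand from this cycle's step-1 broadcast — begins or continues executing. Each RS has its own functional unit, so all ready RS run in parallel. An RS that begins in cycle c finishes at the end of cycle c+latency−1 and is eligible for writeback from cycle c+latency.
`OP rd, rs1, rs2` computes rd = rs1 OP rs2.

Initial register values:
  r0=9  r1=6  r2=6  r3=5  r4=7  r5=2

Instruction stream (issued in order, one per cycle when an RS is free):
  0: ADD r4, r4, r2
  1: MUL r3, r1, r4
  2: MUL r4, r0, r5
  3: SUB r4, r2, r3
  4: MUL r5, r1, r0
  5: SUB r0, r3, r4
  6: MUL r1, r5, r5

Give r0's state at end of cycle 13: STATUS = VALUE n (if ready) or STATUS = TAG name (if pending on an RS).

cycle 1: issue ADD r4<-Add1 // r0:9,r1:6,r2:6,r3:5,r4:Add1,r5:2
cycle 2: issue MUL r3<-Mul1 // r0:9,r1:6,r2:6,r3:Mul1,r4:Add1,r5:2
cycle 3: CDB Add1=13; issue MUL r4<-Mul2 // r0:9,r1:6,r2:6,r3:Mul1,r4:Mul2,r5:2
cycle 4: issue SUB r4<-Add1 // r0:9,r1:6,r2:6,r3:Mul1,r4:Add1,r5:2
cycle 5: stall // r0:9,r1:6,r2:6,r3:Mul1,r4:Add1,r5:2
cycle 6: stall // r0:9,r1:6,r2:6,r3:Mul1,r4:Add1,r5:2
cycle 7: stall // r0:9,r1:6,r2:6,r3:Mul1,r4:Add1,r5:2
cycle 8: CDB Mul1=78; issue MUL r5<-Mul1 // r0:9,r1:6,r2:6,r3:78,r4:Add1,r5:Mul1
cycle 9: CDB Mul2=18; issue SUB r0<-Add2 // r0:Add2,r1:6,r2:6,r3:78,r4:Add1,r5:Mul1
cycle 10: CDB Add1=-72; issue MUL r1<-Mul2 // r0:Add2,r1:Mul2,r2:6,r3:78,r4:-72,r5:Mul1
cycle 11: - // r0:Add2,r1:Mul2,r2:6,r3:78,r4:-72,r5:Mul1
cycle 12: CDB Add2=150 // r0:150,r1:Mul2,r2:6,r3:78,r4:-72,r5:Mul1
cycle 13: CDB Mul1=54 // r0:150,r1:Mul2,r2:6,r3:78,r4:-72,r5:54

STATUS = VALUE 150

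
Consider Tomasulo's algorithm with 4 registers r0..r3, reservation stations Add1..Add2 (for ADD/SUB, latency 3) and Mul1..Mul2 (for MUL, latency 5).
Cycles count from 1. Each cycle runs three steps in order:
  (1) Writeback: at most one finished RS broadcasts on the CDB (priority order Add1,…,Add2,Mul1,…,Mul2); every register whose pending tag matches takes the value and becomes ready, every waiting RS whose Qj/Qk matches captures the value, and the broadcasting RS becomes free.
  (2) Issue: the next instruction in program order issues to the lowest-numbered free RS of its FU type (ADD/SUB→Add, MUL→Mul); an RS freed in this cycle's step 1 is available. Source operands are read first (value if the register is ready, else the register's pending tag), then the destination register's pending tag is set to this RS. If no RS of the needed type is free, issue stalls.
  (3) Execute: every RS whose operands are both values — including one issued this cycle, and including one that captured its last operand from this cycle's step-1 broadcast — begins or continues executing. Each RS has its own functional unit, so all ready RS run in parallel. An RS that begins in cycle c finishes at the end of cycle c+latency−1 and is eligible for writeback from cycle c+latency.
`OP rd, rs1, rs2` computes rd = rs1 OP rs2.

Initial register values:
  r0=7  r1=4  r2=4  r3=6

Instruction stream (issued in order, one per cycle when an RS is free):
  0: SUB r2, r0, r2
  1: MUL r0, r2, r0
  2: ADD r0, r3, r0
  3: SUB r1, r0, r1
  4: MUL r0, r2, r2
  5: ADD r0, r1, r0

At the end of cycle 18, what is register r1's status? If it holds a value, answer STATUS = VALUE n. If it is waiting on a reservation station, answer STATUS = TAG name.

c1: issue SUB r2<-Add1 | r0:7,r1:4,r2:Add1,r3:6
c2: issue MUL r0<-Mul1 | r0:Mul1,r1:4,r2:Add1,r3:6
c3: issue ADD r0<-Add2 | r0:Add2,r1:4,r2:Add1,r3:6
c4: CDB Add1=3; issue SUB r1<-Add1 | r0:Add2,r1:Add1,r2:3,r3:6
c5: issue MUL r0<-Mul2 | r0:Mul2,r1:Add1,r2:3,r3:6
c6: stall | r0:Mul2,r1:Add1,r2:3,r3:6
c7: stall | r0:Mul2,r1:Add1,r2:3,r3:6
c8: stall | r0:Mul2,r1:Add1,r2:3,r3:6
c9: CDB Mul1=21; stall | r0:Mul2,r1:Add1,r2:3,r3:6
c10: CDB Mul2=9; stall | r0:9,r1:Add1,r2:3,r3:6
c11: stall | r0:9,r1:Add1,r2:3,r3:6
c12: CDB Add2=27; issue ADD r0<-Add2 | r0:Add2,r1:Add1,r2:3,r3:6
c13: - | r0:Add2,r1:Add1,r2:3,r3:6
c14: - | r0:Add2,r1:Add1,r2:3,r3:6
c15: CDB Add1=23 | r0:Add2,r1:23,r2:3,r3:6
c16: - | r0:Add2,r1:23,r2:3,r3:6
c17: - | r0:Add2,r1:23,r2:3,r3:6
c18: CDB Add2=32 | r0:32,r1:23,r2:3,r3:6

STATUS = VALUE 23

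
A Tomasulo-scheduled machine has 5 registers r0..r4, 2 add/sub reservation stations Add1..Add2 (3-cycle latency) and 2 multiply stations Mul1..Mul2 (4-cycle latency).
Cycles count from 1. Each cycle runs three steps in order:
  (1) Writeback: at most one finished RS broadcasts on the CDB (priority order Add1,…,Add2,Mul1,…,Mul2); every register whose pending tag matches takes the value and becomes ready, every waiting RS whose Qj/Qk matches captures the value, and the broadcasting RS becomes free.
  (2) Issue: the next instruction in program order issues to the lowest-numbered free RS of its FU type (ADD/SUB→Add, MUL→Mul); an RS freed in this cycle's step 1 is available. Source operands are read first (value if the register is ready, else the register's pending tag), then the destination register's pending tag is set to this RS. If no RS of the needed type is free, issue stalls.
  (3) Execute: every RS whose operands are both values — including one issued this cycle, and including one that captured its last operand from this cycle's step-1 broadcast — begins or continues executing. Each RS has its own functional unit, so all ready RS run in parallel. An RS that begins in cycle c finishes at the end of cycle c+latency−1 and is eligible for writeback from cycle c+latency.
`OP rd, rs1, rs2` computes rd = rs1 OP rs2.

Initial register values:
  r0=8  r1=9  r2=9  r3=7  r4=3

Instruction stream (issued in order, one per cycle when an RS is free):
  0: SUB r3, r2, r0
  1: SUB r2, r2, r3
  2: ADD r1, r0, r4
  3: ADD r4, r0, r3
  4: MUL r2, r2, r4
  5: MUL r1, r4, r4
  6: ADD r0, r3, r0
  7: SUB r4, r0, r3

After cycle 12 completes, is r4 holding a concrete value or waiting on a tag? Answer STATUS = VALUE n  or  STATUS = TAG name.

STATUS = TAG Add2

  c1: issue SUB r3<-Add1  regs: r0:8,r1:9,r2:9,r3:Add1,r4:3
  c2: issue SUB r2<-Add2  regs: r0:8,r1:9,r2:Add2,r3:Add1,r4:3
  c3: stall  regs: r0:8,r1:9,r2:Add2,r3:Add1,r4:3
  c4: CDB Add1=1; issue ADD r1<-Add1  regs: r0:8,r1:Add1,r2:Add2,r3:1,r4:3
  c5: stall  regs: r0:8,r1:Add1,r2:Add2,r3:1,r4:3
  c6: stall  regs: r0:8,r1:Add1,r2:Add2,r3:1,r4:3
  c7: CDB Add1=11; issue ADD r4<-Add1  regs: r0:8,r1:11,r2:Add2,r3:1,r4:Add1
  c8: CDB Add2=8; issue MUL r2<-Mul1  regs: r0:8,r1:11,r2:Mul1,r3:1,r4:Add1
  c9: issue MUL r1<-Mul2  regs: r0:8,r1:Mul2,r2:Mul1,r3:1,r4:Add1
  c10: CDB Add1=9; issue ADD r0<-Add1  regs: r0:Add1,r1:Mul2,r2:Mul1,r3:1,r4:9
  c11: issue SUB r4<-Add2  regs: r0:Add1,r1:Mul2,r2:Mul1,r3:1,r4:Add2
  c12: -  regs: r0:Add1,r1:Mul2,r2:Mul1,r3:1,r4:Add2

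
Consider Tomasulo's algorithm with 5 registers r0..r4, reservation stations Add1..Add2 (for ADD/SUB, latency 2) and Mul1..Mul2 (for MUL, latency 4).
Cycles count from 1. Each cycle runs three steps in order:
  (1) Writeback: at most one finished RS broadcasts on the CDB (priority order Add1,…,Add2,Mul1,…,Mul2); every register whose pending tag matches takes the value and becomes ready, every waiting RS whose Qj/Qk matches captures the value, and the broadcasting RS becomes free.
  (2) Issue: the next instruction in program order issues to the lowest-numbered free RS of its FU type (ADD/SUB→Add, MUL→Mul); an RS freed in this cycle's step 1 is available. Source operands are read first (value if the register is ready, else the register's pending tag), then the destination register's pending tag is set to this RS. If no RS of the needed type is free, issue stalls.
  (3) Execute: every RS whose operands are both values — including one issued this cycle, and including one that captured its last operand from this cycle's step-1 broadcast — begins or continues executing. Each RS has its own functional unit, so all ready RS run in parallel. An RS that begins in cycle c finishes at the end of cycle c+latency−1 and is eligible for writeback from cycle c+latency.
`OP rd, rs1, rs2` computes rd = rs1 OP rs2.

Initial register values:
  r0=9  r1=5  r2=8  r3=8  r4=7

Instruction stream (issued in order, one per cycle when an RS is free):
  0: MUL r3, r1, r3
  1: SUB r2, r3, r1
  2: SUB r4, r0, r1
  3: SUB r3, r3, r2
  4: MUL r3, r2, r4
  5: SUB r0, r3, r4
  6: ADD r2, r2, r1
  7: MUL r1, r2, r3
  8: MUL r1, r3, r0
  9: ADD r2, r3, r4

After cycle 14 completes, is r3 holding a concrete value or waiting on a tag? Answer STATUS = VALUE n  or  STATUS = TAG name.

  c1: issue MUL r3<-Mul1  regs: r0:9,r1:5,r2:8,r3:Mul1,r4:7
  c2: issue SUB r2<-Add1  regs: r0:9,r1:5,r2:Add1,r3:Mul1,r4:7
  c3: issue SUB r4<-Add2  regs: r0:9,r1:5,r2:Add1,r3:Mul1,r4:Add2
  c4: stall  regs: r0:9,r1:5,r2:Add1,r3:Mul1,r4:Add2
  c5: CDB Add2=4; issue SUB r3<-Add2  regs: r0:9,r1:5,r2:Add1,r3:Add2,r4:4
  c6: CDB Mul1=40; issue MUL r3<-Mul1  regs: r0:9,r1:5,r2:Add1,r3:Mul1,r4:4
  c7: stall  regs: r0:9,r1:5,r2:Add1,r3:Mul1,r4:4
  c8: CDB Add1=35; issue SUB r0<-Add1  regs: r0:Add1,r1:5,r2:35,r3:Mul1,r4:4
  c9: stall  regs: r0:Add1,r1:5,r2:35,r3:Mul1,r4:4
  c10: CDB Add2=5; issue ADD r2<-Add2  regs: r0:Add1,r1:5,r2:Add2,r3:Mul1,r4:4
  c11: issue MUL r1<-Mul2  regs: r0:Add1,r1:Mul2,r2:Add2,r3:Mul1,r4:4
  c12: CDB Add2=40; stall  regs: r0:Add1,r1:Mul2,r2:40,r3:Mul1,r4:4
  c13: CDB Mul1=140; issue MUL r1<-Mul1  regs: r0:Add1,r1:Mul1,r2:40,r3:140,r4:4
  c14: issue ADD r2<-Add2  regs: r0:Add1,r1:Mul1,r2:Add2,r3:140,r4:4

STATUS = VALUE 140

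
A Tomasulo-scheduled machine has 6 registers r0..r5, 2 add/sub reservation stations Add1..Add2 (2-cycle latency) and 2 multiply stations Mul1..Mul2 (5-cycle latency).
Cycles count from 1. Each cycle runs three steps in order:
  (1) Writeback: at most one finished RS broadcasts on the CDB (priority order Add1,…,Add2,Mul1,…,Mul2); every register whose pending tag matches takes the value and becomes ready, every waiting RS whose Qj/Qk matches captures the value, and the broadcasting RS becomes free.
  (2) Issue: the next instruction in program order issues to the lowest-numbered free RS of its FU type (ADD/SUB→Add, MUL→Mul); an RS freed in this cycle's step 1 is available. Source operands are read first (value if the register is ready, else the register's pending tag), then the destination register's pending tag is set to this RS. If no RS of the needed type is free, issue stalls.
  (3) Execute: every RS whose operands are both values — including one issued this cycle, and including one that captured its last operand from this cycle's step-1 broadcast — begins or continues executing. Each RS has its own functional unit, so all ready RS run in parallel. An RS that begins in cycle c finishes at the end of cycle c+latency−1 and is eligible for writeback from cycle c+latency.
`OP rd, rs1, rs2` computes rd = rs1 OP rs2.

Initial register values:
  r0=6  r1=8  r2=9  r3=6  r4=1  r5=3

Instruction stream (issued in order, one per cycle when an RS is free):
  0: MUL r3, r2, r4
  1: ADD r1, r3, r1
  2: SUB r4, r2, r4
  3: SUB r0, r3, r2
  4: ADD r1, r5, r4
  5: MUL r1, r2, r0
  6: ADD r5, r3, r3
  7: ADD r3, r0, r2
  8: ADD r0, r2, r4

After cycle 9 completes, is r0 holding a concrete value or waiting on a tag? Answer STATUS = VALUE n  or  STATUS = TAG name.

STATUS = VALUE 0

c1: issue MUL r3<-Mul1 | r0:6,r1:8,r2:9,r3:Mul1,r4:1,r5:3
c2: issue ADD r1<-Add1 | r0:6,r1:Add1,r2:9,r3:Mul1,r4:1,r5:3
c3: issue SUB r4<-Add2 | r0:6,r1:Add1,r2:9,r3:Mul1,r4:Add2,r5:3
c4: stall | r0:6,r1:Add1,r2:9,r3:Mul1,r4:Add2,r5:3
c5: CDB Add2=8; issue SUB r0<-Add2 | r0:Add2,r1:Add1,r2:9,r3:Mul1,r4:8,r5:3
c6: CDB Mul1=9; stall | r0:Add2,r1:Add1,r2:9,r3:9,r4:8,r5:3
c7: stall | r0:Add2,r1:Add1,r2:9,r3:9,r4:8,r5:3
c8: CDB Add1=17; issue ADD r1<-Add1 | r0:Add2,r1:Add1,r2:9,r3:9,r4:8,r5:3
c9: CDB Add2=0; issue MUL r1<-Mul1 | r0:0,r1:Mul1,r2:9,r3:9,r4:8,r5:3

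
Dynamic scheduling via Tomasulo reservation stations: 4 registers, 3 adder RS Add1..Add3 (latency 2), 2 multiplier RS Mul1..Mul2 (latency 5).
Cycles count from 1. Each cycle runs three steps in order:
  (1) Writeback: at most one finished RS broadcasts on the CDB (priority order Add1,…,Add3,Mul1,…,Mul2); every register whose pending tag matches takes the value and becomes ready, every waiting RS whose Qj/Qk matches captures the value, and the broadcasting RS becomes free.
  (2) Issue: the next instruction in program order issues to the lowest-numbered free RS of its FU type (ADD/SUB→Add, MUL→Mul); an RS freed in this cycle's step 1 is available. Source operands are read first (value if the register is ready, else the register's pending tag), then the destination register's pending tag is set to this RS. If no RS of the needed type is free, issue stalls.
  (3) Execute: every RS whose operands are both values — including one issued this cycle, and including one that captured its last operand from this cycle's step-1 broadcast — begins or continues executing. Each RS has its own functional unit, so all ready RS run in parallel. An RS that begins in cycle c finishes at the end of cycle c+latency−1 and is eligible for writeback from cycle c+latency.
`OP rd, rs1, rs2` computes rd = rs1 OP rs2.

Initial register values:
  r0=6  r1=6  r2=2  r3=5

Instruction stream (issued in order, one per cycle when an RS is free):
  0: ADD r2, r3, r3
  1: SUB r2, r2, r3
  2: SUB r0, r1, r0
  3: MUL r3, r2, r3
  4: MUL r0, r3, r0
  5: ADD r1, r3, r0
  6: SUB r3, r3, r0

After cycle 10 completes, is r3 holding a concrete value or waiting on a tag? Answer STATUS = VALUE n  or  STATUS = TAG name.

STATUS = TAG Add2

  c1: issue ADD r2<-Add1  regs: r0:6,r1:6,r2:Add1,r3:5
  c2: issue SUB r2<-Add2  regs: r0:6,r1:6,r2:Add2,r3:5
  c3: CDB Add1=10; issue SUB r0<-Add1  regs: r0:Add1,r1:6,r2:Add2,r3:5
  c4: issue MUL r3<-Mul1  regs: r0:Add1,r1:6,r2:Add2,r3:Mul1
  c5: CDB Add1=0; issue MUL r0<-Mul2  regs: r0:Mul2,r1:6,r2:Add2,r3:Mul1
  c6: CDB Add2=5; issue ADD r1<-Add1  regs: r0:Mul2,r1:Add1,r2:5,r3:Mul1
  c7: issue SUB r3<-Add2  regs: r0:Mul2,r1:Add1,r2:5,r3:Add2
  c8: -  regs: r0:Mul2,r1:Add1,r2:5,r3:Add2
  c9: -  regs: r0:Mul2,r1:Add1,r2:5,r3:Add2
  c10: -  regs: r0:Mul2,r1:Add1,r2:5,r3:Add2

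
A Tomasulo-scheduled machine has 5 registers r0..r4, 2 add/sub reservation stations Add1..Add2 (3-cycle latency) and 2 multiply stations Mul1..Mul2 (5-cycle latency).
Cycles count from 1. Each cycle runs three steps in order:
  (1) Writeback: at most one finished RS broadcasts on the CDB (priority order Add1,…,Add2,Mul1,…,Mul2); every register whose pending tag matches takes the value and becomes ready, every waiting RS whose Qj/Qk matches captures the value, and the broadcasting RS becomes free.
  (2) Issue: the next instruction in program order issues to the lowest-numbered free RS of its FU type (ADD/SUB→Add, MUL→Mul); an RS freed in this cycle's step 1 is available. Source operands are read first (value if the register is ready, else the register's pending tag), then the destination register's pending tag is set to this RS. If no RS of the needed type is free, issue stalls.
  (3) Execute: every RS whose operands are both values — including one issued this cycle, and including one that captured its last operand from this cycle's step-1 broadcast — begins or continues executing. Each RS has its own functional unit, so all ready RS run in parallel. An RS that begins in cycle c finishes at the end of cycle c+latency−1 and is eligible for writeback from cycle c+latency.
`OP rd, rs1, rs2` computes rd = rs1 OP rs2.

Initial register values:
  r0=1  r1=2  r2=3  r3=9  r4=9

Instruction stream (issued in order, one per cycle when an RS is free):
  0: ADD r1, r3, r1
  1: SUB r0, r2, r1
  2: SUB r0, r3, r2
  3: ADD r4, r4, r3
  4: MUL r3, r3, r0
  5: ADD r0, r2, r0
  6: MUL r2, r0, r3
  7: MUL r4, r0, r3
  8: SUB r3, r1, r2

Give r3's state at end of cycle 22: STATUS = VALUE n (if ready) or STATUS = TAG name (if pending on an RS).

STATUS = VALUE -475

  c1: issue ADD r1<-Add1  regs: r0:1,r1:Add1,r2:3,r3:9,r4:9
  c2: issue SUB r0<-Add2  regs: r0:Add2,r1:Add1,r2:3,r3:9,r4:9
  c3: stall  regs: r0:Add2,r1:Add1,r2:3,r3:9,r4:9
  c4: CDB Add1=11; issue SUB r0<-Add1  regs: r0:Add1,r1:11,r2:3,r3:9,r4:9
  c5: stall  regs: r0:Add1,r1:11,r2:3,r3:9,r4:9
  c6: stall  regs: r0:Add1,r1:11,r2:3,r3:9,r4:9
  c7: CDB Add1=6; issue ADD r4<-Add1  regs: r0:6,r1:11,r2:3,r3:9,r4:Add1
  c8: CDB Add2=-8; issue MUL r3<-Mul1  regs: r0:6,r1:11,r2:3,r3:Mul1,r4:Add1
  c9: issue ADD r0<-Add2  regs: r0:Add2,r1:11,r2:3,r3:Mul1,r4:Add1
  c10: CDB Add1=18; issue MUL r2<-Mul2  regs: r0:Add2,r1:11,r2:Mul2,r3:Mul1,r4:18
  c11: stall  regs: r0:Add2,r1:11,r2:Mul2,r3:Mul1,r4:18
  c12: CDB Add2=9; stall  regs: r0:9,r1:11,r2:Mul2,r3:Mul1,r4:18
  c13: CDB Mul1=54; issue MUL r4<-Mul1  regs: r0:9,r1:11,r2:Mul2,r3:54,r4:Mul1
  c14: issue SUB r3<-Add1  regs: r0:9,r1:11,r2:Mul2,r3:Add1,r4:Mul1
  c15: -  regs: r0:9,r1:11,r2:Mul2,r3:Add1,r4:Mul1
  c16: -  regs: r0:9,r1:11,r2:Mul2,r3:Add1,r4:Mul1
  c17: -  regs: r0:9,r1:11,r2:Mul2,r3:Add1,r4:Mul1
  c18: CDB Mul1=486  regs: r0:9,r1:11,r2:Mul2,r3:Add1,r4:486
  c19: CDB Mul2=486  regs: r0:9,r1:11,r2:486,r3:Add1,r4:486
  c20: -  regs: r0:9,r1:11,r2:486,r3:Add1,r4:486
  c21: -  regs: r0:9,r1:11,r2:486,r3:Add1,r4:486
  c22: CDB Add1=-475  regs: r0:9,r1:11,r2:486,r3:-475,r4:486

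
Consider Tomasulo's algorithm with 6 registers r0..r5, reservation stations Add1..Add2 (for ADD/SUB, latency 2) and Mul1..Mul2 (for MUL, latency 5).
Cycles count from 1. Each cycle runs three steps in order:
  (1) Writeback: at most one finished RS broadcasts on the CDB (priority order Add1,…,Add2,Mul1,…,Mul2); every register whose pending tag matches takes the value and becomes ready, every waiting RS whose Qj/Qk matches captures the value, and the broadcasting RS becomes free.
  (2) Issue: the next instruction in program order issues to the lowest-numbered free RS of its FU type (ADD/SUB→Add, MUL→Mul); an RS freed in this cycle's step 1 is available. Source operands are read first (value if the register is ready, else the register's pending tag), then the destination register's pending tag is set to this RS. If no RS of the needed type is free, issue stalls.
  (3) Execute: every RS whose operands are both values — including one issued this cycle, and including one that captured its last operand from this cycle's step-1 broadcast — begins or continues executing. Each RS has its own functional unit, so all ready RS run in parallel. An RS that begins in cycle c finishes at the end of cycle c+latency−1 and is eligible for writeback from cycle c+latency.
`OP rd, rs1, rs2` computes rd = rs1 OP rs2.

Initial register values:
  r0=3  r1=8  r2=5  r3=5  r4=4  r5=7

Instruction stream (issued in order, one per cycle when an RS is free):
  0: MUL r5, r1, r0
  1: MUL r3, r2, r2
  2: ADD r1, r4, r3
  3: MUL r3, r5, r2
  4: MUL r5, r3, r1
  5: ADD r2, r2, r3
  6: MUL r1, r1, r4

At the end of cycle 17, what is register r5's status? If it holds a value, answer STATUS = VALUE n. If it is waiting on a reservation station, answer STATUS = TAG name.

STATUS = VALUE 3480

  c1: issue MUL r5<-Mul1  regs: r0:3,r1:8,r2:5,r3:5,r4:4,r5:Mul1
  c2: issue MUL r3<-Mul2  regs: r0:3,r1:8,r2:5,r3:Mul2,r4:4,r5:Mul1
  c3: issue ADD r1<-Add1  regs: r0:3,r1:Add1,r2:5,r3:Mul2,r4:4,r5:Mul1
  c4: stall  regs: r0:3,r1:Add1,r2:5,r3:Mul2,r4:4,r5:Mul1
  c5: stall  regs: r0:3,r1:Add1,r2:5,r3:Mul2,r4:4,r5:Mul1
  c6: CDB Mul1=24; issue MUL r3<-Mul1  regs: r0:3,r1:Add1,r2:5,r3:Mul1,r4:4,r5:24
  c7: CDB Mul2=25; issue MUL r5<-Mul2  regs: r0:3,r1:Add1,r2:5,r3:Mul1,r4:4,r5:Mul2
  c8: issue ADD r2<-Add2  regs: r0:3,r1:Add1,r2:Add2,r3:Mul1,r4:4,r5:Mul2
  c9: CDB Add1=29; stall  regs: r0:3,r1:29,r2:Add2,r3:Mul1,r4:4,r5:Mul2
  c10: stall  regs: r0:3,r1:29,r2:Add2,r3:Mul1,r4:4,r5:Mul2
  c11: CDB Mul1=120; issue MUL r1<-Mul1  regs: r0:3,r1:Mul1,r2:Add2,r3:120,r4:4,r5:Mul2
  c12: -  regs: r0:3,r1:Mul1,r2:Add2,r3:120,r4:4,r5:Mul2
  c13: CDB Add2=125  regs: r0:3,r1:Mul1,r2:125,r3:120,r4:4,r5:Mul2
  c14: -  regs: r0:3,r1:Mul1,r2:125,r3:120,r4:4,r5:Mul2
  c15: -  regs: r0:3,r1:Mul1,r2:125,r3:120,r4:4,r5:Mul2
  c16: CDB Mul1=116  regs: r0:3,r1:116,r2:125,r3:120,r4:4,r5:Mul2
  c17: CDB Mul2=3480  regs: r0:3,r1:116,r2:125,r3:120,r4:4,r5:3480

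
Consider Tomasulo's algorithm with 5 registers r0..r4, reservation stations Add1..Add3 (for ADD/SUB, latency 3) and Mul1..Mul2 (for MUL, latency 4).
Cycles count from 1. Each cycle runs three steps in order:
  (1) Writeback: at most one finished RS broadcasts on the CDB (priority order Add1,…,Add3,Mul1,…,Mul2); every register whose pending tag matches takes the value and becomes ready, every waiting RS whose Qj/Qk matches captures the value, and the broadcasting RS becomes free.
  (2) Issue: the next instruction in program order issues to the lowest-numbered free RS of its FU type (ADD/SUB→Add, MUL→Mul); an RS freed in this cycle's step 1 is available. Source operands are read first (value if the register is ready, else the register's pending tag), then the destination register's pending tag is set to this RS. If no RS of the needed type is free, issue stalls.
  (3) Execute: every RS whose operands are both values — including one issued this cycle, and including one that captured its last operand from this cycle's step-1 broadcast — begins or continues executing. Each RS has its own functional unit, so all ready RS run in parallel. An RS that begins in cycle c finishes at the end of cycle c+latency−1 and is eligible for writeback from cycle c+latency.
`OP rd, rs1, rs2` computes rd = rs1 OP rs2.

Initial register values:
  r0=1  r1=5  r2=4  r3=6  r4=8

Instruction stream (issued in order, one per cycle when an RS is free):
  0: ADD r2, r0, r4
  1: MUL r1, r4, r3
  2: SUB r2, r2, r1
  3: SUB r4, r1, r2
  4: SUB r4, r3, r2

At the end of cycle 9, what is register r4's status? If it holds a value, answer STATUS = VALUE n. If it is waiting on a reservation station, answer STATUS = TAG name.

c1: issue ADD r2<-Add1 | r0:1,r1:5,r2:Add1,r3:6,r4:8
c2: issue MUL r1<-Mul1 | r0:1,r1:Mul1,r2:Add1,r3:6,r4:8
c3: issue SUB r2<-Add2 | r0:1,r1:Mul1,r2:Add2,r3:6,r4:8
c4: CDB Add1=9; issue SUB r4<-Add1 | r0:1,r1:Mul1,r2:Add2,r3:6,r4:Add1
c5: issue SUB r4<-Add3 | r0:1,r1:Mul1,r2:Add2,r3:6,r4:Add3
c6: CDB Mul1=48 | r0:1,r1:48,r2:Add2,r3:6,r4:Add3
c7: - | r0:1,r1:48,r2:Add2,r3:6,r4:Add3
c8: - | r0:1,r1:48,r2:Add2,r3:6,r4:Add3
c9: CDB Add2=-39 | r0:1,r1:48,r2:-39,r3:6,r4:Add3

STATUS = TAG Add3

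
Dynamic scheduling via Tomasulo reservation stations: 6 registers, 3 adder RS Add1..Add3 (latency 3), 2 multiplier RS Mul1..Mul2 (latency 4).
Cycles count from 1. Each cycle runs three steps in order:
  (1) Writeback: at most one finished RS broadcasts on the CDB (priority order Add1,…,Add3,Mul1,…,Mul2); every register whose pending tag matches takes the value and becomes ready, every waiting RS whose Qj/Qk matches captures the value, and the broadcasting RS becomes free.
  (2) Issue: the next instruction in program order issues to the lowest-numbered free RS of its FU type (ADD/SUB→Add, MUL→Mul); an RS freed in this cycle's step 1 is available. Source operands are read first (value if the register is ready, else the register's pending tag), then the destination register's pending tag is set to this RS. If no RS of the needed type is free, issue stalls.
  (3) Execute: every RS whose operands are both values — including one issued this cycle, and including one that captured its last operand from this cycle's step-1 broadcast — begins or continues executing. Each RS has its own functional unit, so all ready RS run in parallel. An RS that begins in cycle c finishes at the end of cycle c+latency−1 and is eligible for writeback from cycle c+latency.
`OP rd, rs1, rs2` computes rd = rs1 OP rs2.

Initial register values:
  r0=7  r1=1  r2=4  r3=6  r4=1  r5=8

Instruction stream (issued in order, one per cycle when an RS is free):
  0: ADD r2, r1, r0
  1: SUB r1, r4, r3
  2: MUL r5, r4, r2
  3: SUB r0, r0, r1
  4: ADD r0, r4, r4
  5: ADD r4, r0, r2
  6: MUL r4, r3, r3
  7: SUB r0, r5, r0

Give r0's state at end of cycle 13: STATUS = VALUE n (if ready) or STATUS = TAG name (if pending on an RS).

STATUS = VALUE 6

  c1: issue ADD r2<-Add1  regs: r0:7,r1:1,r2:Add1,r3:6,r4:1,r5:8
  c2: issue SUB r1<-Add2  regs: r0:7,r1:Add2,r2:Add1,r3:6,r4:1,r5:8
  c3: issue MUL r5<-Mul1  regs: r0:7,r1:Add2,r2:Add1,r3:6,r4:1,r5:Mul1
  c4: CDB Add1=8; issue SUB r0<-Add1  regs: r0:Add1,r1:Add2,r2:8,r3:6,r4:1,r5:Mul1
  c5: CDB Add2=-5; issue ADD r0<-Add2  regs: r0:Add2,r1:-5,r2:8,r3:6,r4:1,r5:Mul1
  c6: issue ADD r4<-Add3  regs: r0:Add2,r1:-5,r2:8,r3:6,r4:Add3,r5:Mul1
  c7: issue MUL r4<-Mul2  regs: r0:Add2,r1:-5,r2:8,r3:6,r4:Mul2,r5:Mul1
  c8: CDB Add1=12; issue SUB r0<-Add1  regs: r0:Add1,r1:-5,r2:8,r3:6,r4:Mul2,r5:Mul1
  c9: CDB Add2=2  regs: r0:Add1,r1:-5,r2:8,r3:6,r4:Mul2,r5:Mul1
  c10: CDB Mul1=8  regs: r0:Add1,r1:-5,r2:8,r3:6,r4:Mul2,r5:8
  c11: CDB Mul2=36  regs: r0:Add1,r1:-5,r2:8,r3:6,r4:36,r5:8
  c12: CDB Add3=10  regs: r0:Add1,r1:-5,r2:8,r3:6,r4:36,r5:8
  c13: CDB Add1=6  regs: r0:6,r1:-5,r2:8,r3:6,r4:36,r5:8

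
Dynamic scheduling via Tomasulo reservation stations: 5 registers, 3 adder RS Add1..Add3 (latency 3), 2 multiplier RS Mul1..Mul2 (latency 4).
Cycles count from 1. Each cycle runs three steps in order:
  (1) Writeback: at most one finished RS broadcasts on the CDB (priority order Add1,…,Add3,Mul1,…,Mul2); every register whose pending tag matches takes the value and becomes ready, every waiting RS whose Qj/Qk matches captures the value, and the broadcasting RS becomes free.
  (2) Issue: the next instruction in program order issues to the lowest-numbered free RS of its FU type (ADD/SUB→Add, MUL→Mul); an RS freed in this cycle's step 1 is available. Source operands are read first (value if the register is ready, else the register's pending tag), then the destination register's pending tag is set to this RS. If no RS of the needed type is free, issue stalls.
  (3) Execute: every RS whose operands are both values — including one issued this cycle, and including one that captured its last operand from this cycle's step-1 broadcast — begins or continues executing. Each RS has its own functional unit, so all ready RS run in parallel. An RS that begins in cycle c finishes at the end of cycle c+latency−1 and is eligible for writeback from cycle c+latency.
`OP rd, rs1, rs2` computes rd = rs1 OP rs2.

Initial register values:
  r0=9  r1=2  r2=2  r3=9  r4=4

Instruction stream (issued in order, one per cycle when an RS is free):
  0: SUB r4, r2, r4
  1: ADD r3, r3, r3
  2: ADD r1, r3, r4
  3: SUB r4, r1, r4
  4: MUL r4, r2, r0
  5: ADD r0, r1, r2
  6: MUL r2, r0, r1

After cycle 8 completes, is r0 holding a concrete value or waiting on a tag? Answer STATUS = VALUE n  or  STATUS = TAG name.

STATUS = TAG Add2

c1: issue SUB r4<-Add1 | r0:9,r1:2,r2:2,r3:9,r4:Add1
c2: issue ADD r3<-Add2 | r0:9,r1:2,r2:2,r3:Add2,r4:Add1
c3: issue ADD r1<-Add3 | r0:9,r1:Add3,r2:2,r3:Add2,r4:Add1
c4: CDB Add1=-2; issue SUB r4<-Add1 | r0:9,r1:Add3,r2:2,r3:Add2,r4:Add1
c5: CDB Add2=18; issue MUL r4<-Mul1 | r0:9,r1:Add3,r2:2,r3:18,r4:Mul1
c6: issue ADD r0<-Add2 | r0:Add2,r1:Add3,r2:2,r3:18,r4:Mul1
c7: issue MUL r2<-Mul2 | r0:Add2,r1:Add3,r2:Mul2,r3:18,r4:Mul1
c8: CDB Add3=16 | r0:Add2,r1:16,r2:Mul2,r3:18,r4:Mul1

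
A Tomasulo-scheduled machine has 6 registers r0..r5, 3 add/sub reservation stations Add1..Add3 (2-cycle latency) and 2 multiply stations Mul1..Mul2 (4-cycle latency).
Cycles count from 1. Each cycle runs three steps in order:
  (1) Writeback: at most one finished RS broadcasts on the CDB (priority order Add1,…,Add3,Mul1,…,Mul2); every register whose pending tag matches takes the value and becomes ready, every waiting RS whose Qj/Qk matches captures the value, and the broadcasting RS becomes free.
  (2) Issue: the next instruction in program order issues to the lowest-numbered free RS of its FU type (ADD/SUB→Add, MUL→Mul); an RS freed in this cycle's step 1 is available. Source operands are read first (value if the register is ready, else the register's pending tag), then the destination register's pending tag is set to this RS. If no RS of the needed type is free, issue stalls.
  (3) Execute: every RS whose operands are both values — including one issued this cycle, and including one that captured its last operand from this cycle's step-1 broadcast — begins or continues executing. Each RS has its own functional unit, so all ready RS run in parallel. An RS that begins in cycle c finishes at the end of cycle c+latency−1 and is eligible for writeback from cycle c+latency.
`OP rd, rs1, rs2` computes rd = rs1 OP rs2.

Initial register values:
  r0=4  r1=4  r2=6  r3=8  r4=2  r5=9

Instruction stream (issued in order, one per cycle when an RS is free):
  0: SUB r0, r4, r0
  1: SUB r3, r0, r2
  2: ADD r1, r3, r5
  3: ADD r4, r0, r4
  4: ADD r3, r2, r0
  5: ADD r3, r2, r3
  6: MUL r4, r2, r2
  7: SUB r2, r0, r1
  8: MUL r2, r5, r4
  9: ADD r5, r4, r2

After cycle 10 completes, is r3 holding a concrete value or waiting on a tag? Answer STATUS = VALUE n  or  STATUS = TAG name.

c1: issue SUB r0<-Add1 | r0:Add1,r1:4,r2:6,r3:8,r4:2,r5:9
c2: issue SUB r3<-Add2 | r0:Add1,r1:4,r2:6,r3:Add2,r4:2,r5:9
c3: CDB Add1=-2; issue ADD r1<-Add1 | r0:-2,r1:Add1,r2:6,r3:Add2,r4:2,r5:9
c4: issue ADD r4<-Add3 | r0:-2,r1:Add1,r2:6,r3:Add2,r4:Add3,r5:9
c5: CDB Add2=-8; issue ADD r3<-Add2 | r0:-2,r1:Add1,r2:6,r3:Add2,r4:Add3,r5:9
c6: CDB Add3=0; issue ADD r3<-Add3 | r0:-2,r1:Add1,r2:6,r3:Add3,r4:0,r5:9
c7: CDB Add1=1; issue MUL r4<-Mul1 | r0:-2,r1:1,r2:6,r3:Add3,r4:Mul1,r5:9
c8: CDB Add2=4; issue SUB r2<-Add1 | r0:-2,r1:1,r2:Add1,r3:Add3,r4:Mul1,r5:9
c9: issue MUL r2<-Mul2 | r0:-2,r1:1,r2:Mul2,r3:Add3,r4:Mul1,r5:9
c10: CDB Add1=-3; issue ADD r5<-Add1 | r0:-2,r1:1,r2:Mul2,r3:Add3,r4:Mul1,r5:Add1

STATUS = TAG Add3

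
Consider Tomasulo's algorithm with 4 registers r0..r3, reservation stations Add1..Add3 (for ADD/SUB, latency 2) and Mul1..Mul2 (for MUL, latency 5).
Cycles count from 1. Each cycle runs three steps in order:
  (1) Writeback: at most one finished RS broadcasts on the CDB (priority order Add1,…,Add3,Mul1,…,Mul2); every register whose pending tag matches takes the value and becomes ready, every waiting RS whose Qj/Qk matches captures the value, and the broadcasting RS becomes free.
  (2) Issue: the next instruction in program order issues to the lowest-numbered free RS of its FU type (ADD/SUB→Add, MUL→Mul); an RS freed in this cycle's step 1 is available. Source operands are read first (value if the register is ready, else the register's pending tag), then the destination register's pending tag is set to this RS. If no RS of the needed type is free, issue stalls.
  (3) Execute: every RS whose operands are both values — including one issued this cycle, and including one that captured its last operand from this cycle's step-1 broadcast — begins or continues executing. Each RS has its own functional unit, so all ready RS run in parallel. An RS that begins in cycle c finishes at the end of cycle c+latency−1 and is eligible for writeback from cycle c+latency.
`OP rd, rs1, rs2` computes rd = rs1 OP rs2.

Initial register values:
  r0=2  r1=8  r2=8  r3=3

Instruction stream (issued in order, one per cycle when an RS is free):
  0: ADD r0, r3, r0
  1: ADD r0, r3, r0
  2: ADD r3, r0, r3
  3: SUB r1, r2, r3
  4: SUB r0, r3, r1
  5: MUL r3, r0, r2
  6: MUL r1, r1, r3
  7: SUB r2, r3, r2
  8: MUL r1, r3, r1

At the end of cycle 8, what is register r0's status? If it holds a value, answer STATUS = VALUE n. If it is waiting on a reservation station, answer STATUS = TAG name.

cycle 1: issue ADD r0<-Add1 // r0:Add1,r1:8,r2:8,r3:3
cycle 2: issue ADD r0<-Add2 // r0:Add2,r1:8,r2:8,r3:3
cycle 3: CDB Add1=5; issue ADD r3<-Add1 // r0:Add2,r1:8,r2:8,r3:Add1
cycle 4: issue SUB r1<-Add3 // r0:Add2,r1:Add3,r2:8,r3:Add1
cycle 5: CDB Add2=8; issue SUB r0<-Add2 // r0:Add2,r1:Add3,r2:8,r3:Add1
cycle 6: issue MUL r3<-Mul1 // r0:Add2,r1:Add3,r2:8,r3:Mul1
cycle 7: CDB Add1=11; issue MUL r1<-Mul2 // r0:Add2,r1:Mul2,r2:8,r3:Mul1
cycle 8: issue SUB r2<-Add1 // r0:Add2,r1:Mul2,r2:Add1,r3:Mul1

STATUS = TAG Add2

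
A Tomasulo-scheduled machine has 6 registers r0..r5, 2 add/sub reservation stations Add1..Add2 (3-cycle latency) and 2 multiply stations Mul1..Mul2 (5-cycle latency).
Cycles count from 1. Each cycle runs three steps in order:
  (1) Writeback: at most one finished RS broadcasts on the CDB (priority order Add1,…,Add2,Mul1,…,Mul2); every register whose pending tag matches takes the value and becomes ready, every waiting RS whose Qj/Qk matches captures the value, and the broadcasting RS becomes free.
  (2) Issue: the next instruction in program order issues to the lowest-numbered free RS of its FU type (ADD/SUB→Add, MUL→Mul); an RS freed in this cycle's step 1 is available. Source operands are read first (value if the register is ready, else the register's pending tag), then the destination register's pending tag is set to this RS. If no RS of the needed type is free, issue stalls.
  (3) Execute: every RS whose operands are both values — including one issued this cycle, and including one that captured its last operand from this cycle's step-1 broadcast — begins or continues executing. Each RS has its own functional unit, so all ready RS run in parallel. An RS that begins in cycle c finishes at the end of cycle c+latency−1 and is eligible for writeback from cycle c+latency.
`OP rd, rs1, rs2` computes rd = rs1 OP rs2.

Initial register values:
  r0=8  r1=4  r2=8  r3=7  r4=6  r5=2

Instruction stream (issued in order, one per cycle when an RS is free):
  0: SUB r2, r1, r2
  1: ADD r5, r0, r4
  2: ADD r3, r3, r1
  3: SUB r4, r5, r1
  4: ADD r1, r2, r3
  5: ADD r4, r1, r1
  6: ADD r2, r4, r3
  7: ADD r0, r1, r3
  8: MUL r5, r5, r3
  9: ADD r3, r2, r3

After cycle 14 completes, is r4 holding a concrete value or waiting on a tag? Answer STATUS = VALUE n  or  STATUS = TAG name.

cycle 1: issue SUB r2<-Add1 // r0:8,r1:4,r2:Add1,r3:7,r4:6,r5:2
cycle 2: issue ADD r5<-Add2 // r0:8,r1:4,r2:Add1,r3:7,r4:6,r5:Add2
cycle 3: stall // r0:8,r1:4,r2:Add1,r3:7,r4:6,r5:Add2
cycle 4: CDB Add1=-4; issue ADD r3<-Add1 // r0:8,r1:4,r2:-4,r3:Add1,r4:6,r5:Add2
cycle 5: CDB Add2=14; issue SUB r4<-Add2 // r0:8,r1:4,r2:-4,r3:Add1,r4:Add2,r5:14
cycle 6: stall // r0:8,r1:4,r2:-4,r3:Add1,r4:Add2,r5:14
cycle 7: CDB Add1=11; issue ADD r1<-Add1 // r0:8,r1:Add1,r2:-4,r3:11,r4:Add2,r5:14
cycle 8: CDB Add2=10; issue ADD r4<-Add2 // r0:8,r1:Add1,r2:-4,r3:11,r4:Add2,r5:14
cycle 9: stall // r0:8,r1:Add1,r2:-4,r3:11,r4:Add2,r5:14
cycle 10: CDB Add1=7; issue ADD r2<-Add1 // r0:8,r1:7,r2:Add1,r3:11,r4:Add2,r5:14
cycle 11: stall // r0:8,r1:7,r2:Add1,r3:11,r4:Add2,r5:14
cycle 12: stall // r0:8,r1:7,r2:Add1,r3:11,r4:Add2,r5:14
cycle 13: CDB Add2=14; issue ADD r0<-Add2 // r0:Add2,r1:7,r2:Add1,r3:11,r4:14,r5:14
cycle 14: issue MUL r5<-Mul1 // r0:Add2,r1:7,r2:Add1,r3:11,r4:14,r5:Mul1

STATUS = VALUE 14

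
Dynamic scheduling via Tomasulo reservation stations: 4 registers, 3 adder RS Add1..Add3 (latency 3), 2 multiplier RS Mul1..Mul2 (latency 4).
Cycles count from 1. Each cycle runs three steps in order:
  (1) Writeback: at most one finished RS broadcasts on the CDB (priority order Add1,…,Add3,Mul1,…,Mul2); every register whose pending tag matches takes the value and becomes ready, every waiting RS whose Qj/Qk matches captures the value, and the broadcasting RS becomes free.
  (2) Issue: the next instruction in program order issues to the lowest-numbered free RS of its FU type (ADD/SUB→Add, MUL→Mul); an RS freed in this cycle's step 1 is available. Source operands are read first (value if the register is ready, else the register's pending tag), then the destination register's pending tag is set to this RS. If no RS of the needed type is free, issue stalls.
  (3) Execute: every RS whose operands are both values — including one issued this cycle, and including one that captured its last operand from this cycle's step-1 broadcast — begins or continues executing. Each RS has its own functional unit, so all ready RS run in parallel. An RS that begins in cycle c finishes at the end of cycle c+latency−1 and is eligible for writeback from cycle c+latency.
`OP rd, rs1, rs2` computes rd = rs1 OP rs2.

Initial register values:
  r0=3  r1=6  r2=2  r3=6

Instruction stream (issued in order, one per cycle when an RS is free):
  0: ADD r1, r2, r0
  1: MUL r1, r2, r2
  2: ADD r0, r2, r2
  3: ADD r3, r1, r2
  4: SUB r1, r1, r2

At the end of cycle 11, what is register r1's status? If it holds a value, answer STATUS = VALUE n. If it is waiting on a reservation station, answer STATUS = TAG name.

c1: issue ADD r1<-Add1 | r0:3,r1:Add1,r2:2,r3:6
c2: issue MUL r1<-Mul1 | r0:3,r1:Mul1,r2:2,r3:6
c3: issue ADD r0<-Add2 | r0:Add2,r1:Mul1,r2:2,r3:6
c4: CDB Add1=5; issue ADD r3<-Add1 | r0:Add2,r1:Mul1,r2:2,r3:Add1
c5: issue SUB r1<-Add3 | r0:Add2,r1:Add3,r2:2,r3:Add1
c6: CDB Add2=4 | r0:4,r1:Add3,r2:2,r3:Add1
c7: CDB Mul1=4 | r0:4,r1:Add3,r2:2,r3:Add1
c8: - | r0:4,r1:Add3,r2:2,r3:Add1
c9: - | r0:4,r1:Add3,r2:2,r3:Add1
c10: CDB Add1=6 | r0:4,r1:Add3,r2:2,r3:6
c11: CDB Add3=2 | r0:4,r1:2,r2:2,r3:6

STATUS = VALUE 2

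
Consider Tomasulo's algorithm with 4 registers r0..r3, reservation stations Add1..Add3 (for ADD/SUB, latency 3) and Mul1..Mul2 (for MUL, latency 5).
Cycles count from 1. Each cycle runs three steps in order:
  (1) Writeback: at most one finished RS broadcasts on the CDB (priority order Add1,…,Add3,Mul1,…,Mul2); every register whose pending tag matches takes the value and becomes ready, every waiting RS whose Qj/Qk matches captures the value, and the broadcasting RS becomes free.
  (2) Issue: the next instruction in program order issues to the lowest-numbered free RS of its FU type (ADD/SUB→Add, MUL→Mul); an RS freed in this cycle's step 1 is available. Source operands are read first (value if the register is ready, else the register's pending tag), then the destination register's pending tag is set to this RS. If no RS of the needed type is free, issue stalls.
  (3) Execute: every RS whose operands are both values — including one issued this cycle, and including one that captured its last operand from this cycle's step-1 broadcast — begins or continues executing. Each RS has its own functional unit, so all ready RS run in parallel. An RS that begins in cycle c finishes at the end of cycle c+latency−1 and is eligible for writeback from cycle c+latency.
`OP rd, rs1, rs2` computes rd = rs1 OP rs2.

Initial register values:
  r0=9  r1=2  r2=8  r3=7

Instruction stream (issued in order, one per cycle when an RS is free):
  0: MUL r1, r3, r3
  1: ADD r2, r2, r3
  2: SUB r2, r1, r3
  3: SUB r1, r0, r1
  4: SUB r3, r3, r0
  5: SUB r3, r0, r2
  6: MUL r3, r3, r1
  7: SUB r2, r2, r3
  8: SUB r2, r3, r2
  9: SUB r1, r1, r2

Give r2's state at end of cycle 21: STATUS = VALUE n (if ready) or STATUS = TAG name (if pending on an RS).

STATUS = TAG Add3

cycle 1: issue MUL r1<-Mul1 // r0:9,r1:Mul1,r2:8,r3:7
cycle 2: issue ADD r2<-Add1 // r0:9,r1:Mul1,r2:Add1,r3:7
cycle 3: issue SUB r2<-Add2 // r0:9,r1:Mul1,r2:Add2,r3:7
cycle 4: issue SUB r1<-Add3 // r0:9,r1:Add3,r2:Add2,r3:7
cycle 5: CDB Add1=15; issue SUB r3<-Add1 // r0:9,r1:Add3,r2:Add2,r3:Add1
cycle 6: CDB Mul1=49; stall // r0:9,r1:Add3,r2:Add2,r3:Add1
cycle 7: stall // r0:9,r1:Add3,r2:Add2,r3:Add1
cycle 8: CDB Add1=-2; issue SUB r3<-Add1 // r0:9,r1:Add3,r2:Add2,r3:Add1
cycle 9: CDB Add2=42; issue MUL r3<-Mul1 // r0:9,r1:Add3,r2:42,r3:Mul1
cycle 10: CDB Add3=-40; issue SUB r2<-Add2 // r0:9,r1:-40,r2:Add2,r3:Mul1
cycle 11: issue SUB r2<-Add3 // r0:9,r1:-40,r2:Add3,r3:Mul1
cycle 12: CDB Add1=-33; issue SUB r1<-Add1 // r0:9,r1:Add1,r2:Add3,r3:Mul1
cycle 13: - // r0:9,r1:Add1,r2:Add3,r3:Mul1
cycle 14: - // r0:9,r1:Add1,r2:Add3,r3:Mul1
cycle 15: - // r0:9,r1:Add1,r2:Add3,r3:Mul1
cycle 16: - // r0:9,r1:Add1,r2:Add3,r3:Mul1
cycle 17: CDB Mul1=1320 // r0:9,r1:Add1,r2:Add3,r3:1320
cycle 18: - // r0:9,r1:Add1,r2:Add3,r3:1320
cycle 19: - // r0:9,r1:Add1,r2:Add3,r3:1320
cycle 20: CDB Add2=-1278 // r0:9,r1:Add1,r2:Add3,r3:1320
cycle 21: - // r0:9,r1:Add1,r2:Add3,r3:1320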